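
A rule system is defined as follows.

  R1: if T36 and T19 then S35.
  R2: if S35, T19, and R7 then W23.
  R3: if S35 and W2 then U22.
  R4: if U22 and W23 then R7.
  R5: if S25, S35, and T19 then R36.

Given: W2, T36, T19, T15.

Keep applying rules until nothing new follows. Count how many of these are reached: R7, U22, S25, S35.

2

From T36 and T19, R1 gives S35.
S35 and W2 hold, so U22 follows (R3).
R7 would need U22 and W23 (R4), but W23 is never established.
U22: reached.
No rule produces S25, and it is not given.
S35: reached.
Reached: U22 and S35 — 2 of the 4.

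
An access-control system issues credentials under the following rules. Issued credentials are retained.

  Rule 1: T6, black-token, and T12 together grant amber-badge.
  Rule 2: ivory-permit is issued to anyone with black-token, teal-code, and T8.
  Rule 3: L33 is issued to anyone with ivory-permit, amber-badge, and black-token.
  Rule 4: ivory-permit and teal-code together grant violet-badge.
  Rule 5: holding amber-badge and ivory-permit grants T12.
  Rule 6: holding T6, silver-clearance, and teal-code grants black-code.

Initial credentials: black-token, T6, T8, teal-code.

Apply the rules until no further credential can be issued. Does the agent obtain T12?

No

T12 would need amber-badge and ivory-permit (Rule 5), but amber-badge is never granted.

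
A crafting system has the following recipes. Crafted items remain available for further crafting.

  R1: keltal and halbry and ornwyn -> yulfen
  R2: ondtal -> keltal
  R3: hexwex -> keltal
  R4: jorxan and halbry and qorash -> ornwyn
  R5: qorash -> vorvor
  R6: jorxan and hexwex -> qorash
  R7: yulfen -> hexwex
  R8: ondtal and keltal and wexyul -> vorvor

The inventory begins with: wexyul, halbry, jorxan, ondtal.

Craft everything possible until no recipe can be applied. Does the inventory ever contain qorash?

No

qorash would need jorxan and hexwex (R6), but hexwex is never obtained.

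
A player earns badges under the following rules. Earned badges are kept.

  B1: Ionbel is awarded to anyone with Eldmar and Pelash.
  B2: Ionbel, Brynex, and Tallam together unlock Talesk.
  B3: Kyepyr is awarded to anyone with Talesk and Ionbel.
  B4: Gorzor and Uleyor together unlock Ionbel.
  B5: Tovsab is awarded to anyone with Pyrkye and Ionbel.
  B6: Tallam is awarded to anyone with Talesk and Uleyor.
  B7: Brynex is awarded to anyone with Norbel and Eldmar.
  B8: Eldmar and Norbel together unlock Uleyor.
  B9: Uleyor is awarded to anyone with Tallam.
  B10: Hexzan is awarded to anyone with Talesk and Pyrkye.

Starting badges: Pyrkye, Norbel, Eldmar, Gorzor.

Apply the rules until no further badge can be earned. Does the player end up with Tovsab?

Yes

With Eldmar and Norbel, Uleyor is earned (B8).
With Gorzor and Uleyor, Ionbel is earned (B4).
With Pyrkye and Ionbel, Tovsab is earned (B5).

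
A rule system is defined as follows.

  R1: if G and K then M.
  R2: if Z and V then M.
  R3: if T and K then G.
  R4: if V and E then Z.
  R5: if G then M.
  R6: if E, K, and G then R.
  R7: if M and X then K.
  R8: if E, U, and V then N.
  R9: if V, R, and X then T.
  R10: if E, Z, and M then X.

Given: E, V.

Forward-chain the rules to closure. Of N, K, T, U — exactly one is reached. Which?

From V and E, R4 gives Z.
From Z and V, R2 gives M.
E, Z, and M hold, so X follows (R10).
M and X hold, so K follows (R7).
No rule produces U, and it is not given. N would need E, U, and V (R8), but U is never established. T would need V, R, and X (R9), but R is never established.

K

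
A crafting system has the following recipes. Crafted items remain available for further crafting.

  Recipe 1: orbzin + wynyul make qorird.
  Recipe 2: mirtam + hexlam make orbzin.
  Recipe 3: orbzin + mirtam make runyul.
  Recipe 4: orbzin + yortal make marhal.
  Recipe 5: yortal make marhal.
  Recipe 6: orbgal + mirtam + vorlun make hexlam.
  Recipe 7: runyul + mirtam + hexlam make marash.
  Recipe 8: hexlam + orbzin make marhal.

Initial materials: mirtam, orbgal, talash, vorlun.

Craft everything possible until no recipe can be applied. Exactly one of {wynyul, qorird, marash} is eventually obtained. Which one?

marash

Using Recipe 6, orbgal, mirtam, and vorlun make hexlam.
mirtam + hexlam → orbzin (Recipe 2).
orbzin + mirtam → runyul (Recipe 3).
runyul + mirtam + hexlam → marash (Recipe 7).
No rule produces wynyul, and it is not given. qorird would need orbzin and wynyul (Recipe 1), but wynyul is never obtained.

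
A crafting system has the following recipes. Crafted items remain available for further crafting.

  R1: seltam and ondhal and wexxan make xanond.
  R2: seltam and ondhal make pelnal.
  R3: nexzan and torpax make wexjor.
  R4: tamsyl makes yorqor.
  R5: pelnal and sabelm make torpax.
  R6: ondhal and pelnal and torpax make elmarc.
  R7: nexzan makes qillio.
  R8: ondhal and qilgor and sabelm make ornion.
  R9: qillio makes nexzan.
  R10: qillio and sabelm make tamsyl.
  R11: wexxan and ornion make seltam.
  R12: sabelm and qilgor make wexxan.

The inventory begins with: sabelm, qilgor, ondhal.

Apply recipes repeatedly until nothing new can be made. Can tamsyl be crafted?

tamsyl would need qillio and sabelm (R10), but qillio is never obtained.

No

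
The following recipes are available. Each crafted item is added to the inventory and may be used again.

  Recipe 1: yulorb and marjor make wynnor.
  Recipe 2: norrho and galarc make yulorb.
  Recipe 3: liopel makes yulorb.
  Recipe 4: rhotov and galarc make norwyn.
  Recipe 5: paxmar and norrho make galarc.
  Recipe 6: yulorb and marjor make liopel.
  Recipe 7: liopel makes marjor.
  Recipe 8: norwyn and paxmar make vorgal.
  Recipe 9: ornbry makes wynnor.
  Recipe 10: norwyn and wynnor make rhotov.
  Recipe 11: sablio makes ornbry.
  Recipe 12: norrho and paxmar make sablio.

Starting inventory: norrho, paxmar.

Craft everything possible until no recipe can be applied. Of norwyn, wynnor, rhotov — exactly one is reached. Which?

norrho and paxmar → sablio (Recipe 12).
Using Recipe 11, sablio makes ornbry.
Using Recipe 9, ornbry makes wynnor.
norwyn would need rhotov and galarc (Recipe 4), but rhotov is never obtained. rhotov would need norwyn and wynnor (Recipe 10), but norwyn is never obtained.

wynnor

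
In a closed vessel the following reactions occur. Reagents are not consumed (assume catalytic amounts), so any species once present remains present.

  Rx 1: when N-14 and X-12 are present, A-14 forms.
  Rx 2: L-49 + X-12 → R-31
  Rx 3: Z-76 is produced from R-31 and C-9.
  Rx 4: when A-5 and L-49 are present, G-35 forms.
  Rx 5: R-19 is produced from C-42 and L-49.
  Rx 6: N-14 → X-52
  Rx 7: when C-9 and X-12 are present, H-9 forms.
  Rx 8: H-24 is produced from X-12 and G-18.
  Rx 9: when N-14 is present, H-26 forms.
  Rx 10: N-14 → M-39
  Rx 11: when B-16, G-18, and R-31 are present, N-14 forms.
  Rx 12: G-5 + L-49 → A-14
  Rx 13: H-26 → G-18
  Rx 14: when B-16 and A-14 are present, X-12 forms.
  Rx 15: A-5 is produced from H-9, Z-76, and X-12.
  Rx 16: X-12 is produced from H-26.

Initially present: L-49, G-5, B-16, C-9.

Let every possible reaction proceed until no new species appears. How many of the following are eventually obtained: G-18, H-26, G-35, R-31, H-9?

3

G-5 and L-49 present → A-14 forms (Rx 12).
B-16 and A-14 present → X-12 forms (Rx 14).
L-49 and X-12 present → R-31 forms (Rx 2).
C-9 and X-12 present → H-9 forms (Rx 7).
R-31 and C-9 present → Z-76 forms (Rx 3).
H-9, Z-76, and X-12 present → A-5 forms (Rx 15).
A-5 and L-49 present → G-35 forms (Rx 4).
G-18 would need H-26 (Rx 13), but H-26 never forms.
H-26 would need N-14 (Rx 9), but N-14 never forms.
G-35: reached.
R-31: reached.
H-9: reached.
Reached: G-35, R-31, and H-9 — 3 of the 5.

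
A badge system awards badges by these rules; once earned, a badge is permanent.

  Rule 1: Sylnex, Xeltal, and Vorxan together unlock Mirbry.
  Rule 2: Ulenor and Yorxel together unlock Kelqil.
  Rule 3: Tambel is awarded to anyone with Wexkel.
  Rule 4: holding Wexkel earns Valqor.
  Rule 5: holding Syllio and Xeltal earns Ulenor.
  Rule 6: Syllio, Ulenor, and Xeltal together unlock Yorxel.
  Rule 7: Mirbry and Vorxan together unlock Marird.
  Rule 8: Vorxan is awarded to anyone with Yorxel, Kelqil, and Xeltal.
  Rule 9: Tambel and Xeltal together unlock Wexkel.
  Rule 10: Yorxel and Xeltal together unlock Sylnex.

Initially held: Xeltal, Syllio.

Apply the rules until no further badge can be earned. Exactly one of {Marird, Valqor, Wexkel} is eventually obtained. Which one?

Marird

With Syllio and Xeltal, Ulenor is earned (Rule 5).
With Syllio, Ulenor, and Xeltal, Yorxel is earned (Rule 6).
With Ulenor and Yorxel, Kelqil is earned (Rule 2).
With Yorxel and Xeltal, Sylnex is earned (Rule 10).
With Yorxel, Kelqil, and Xeltal, Vorxan is earned (Rule 8).
With Sylnex, Xeltal, and Vorxan, Mirbry is earned (Rule 1).
With Mirbry and Vorxan, Marird is earned (Rule 7).
Valqor would need Wexkel (Rule 4), but Wexkel is never earned. Wexkel would need Tambel and Xeltal (Rule 9), but Tambel is never earned.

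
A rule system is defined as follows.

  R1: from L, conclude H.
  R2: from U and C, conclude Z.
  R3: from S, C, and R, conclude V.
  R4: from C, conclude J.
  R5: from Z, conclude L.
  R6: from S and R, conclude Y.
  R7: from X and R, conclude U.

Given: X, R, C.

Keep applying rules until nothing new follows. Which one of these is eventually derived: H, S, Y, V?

H

From X and R, R7 gives U.
U and C hold, so Z follows (R2).
From Z, R5 gives L.
From L, R1 gives H.
No rule produces S, and it is not given. V would need S, C, and R (R3), but S is never established. Y would need S and R (R6), but S is never established.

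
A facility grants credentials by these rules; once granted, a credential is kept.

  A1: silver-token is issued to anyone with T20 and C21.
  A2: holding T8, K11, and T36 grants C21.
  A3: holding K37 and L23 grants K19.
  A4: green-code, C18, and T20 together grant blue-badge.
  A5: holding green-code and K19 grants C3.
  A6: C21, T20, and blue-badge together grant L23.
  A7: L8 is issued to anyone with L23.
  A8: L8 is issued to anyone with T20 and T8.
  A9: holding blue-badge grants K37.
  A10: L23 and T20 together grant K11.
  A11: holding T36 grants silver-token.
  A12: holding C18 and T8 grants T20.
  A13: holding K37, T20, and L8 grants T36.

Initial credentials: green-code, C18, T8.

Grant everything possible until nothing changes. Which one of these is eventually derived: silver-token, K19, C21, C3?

Holding C18 and T8 grants T20 (A12).
Holding T20 and T8 grants L8 (A8).
Holding green-code, C18, and T20 grants blue-badge (A4).
Holding blue-badge grants K37 (A9).
Holding K37, T20, and L8 grants T36 (A13).
Holding T36 grants silver-token (A11).
C3 would need green-code and K19 (A5), but K19 is never granted. K19 would need K37 and L23 (A3), but L23 is never granted. C21 would need T8, K11, and T36 (A2), but K11 is never granted.

silver-token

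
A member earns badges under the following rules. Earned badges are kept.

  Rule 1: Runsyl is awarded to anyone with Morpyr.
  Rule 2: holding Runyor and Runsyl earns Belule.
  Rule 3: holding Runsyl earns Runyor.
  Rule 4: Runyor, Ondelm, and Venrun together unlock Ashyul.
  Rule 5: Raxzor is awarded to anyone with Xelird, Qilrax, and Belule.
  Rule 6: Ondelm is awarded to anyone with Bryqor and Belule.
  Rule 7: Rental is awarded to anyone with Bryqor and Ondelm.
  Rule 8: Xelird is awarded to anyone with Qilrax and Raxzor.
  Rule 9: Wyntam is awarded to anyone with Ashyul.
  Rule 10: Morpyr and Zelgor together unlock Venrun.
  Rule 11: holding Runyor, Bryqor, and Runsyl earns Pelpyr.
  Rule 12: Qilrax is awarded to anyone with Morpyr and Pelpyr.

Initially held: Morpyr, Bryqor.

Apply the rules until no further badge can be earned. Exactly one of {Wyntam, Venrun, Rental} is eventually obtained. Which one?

With Morpyr, Runsyl is earned (Rule 1).
With Runsyl, Runyor is earned (Rule 3).
With Runyor and Runsyl, Belule is earned (Rule 2).
With Bryqor and Belule, Ondelm is earned (Rule 6).
With Bryqor and Ondelm, Rental is earned (Rule 7).
Wyntam would need Ashyul (Rule 9), but Ashyul is never earned. Venrun would need Morpyr and Zelgor (Rule 10), but Zelgor is never earned.

Rental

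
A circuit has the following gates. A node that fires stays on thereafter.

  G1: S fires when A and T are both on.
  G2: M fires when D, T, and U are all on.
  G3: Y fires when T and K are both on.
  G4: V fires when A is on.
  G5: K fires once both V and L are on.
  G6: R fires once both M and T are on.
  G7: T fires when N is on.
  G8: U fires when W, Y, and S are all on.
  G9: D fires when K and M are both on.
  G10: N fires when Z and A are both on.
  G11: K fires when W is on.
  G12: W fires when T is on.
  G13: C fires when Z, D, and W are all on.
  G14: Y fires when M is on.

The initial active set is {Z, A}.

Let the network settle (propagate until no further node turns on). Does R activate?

R would need M and T (G6), but M never turns on.

No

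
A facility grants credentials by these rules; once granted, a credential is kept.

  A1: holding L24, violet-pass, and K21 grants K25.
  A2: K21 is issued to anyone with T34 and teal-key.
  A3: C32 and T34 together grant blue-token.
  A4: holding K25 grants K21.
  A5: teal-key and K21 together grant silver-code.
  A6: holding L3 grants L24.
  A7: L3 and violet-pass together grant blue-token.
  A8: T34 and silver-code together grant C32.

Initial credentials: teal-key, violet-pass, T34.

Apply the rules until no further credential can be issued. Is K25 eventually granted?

No

K25 would need L24, violet-pass, and K21 (A1), but L24 is never granted.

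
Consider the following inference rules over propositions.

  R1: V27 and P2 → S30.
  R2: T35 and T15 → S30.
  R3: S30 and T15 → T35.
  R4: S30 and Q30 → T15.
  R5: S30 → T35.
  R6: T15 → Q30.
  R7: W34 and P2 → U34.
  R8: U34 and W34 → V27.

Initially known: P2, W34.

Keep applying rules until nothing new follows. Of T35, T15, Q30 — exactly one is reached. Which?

W34 and P2 hold, so U34 follows (R7).
U34 and W34 hold, so V27 follows (R8).
From V27 and P2, R1 gives S30.
S30 holds, so T35 follows (R5).
T15 would need S30 and Q30 (R4), but Q30 is never established. Q30 would need T15 (R6), but T15 is never established.

T35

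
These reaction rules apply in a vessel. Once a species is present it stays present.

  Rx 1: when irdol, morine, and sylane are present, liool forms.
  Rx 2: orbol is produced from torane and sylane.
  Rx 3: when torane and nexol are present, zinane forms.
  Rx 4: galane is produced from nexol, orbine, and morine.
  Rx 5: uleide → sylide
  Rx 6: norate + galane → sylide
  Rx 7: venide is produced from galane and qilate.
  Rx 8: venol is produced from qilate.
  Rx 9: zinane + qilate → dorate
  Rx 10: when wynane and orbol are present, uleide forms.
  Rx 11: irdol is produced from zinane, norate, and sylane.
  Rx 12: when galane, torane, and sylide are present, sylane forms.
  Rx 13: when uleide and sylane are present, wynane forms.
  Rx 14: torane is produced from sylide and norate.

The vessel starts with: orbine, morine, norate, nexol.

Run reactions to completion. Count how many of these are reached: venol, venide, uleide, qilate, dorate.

0

venol would need qilate (Rx 8), but qilate never forms.
venide would need galane and qilate (Rx 7), but qilate never forms.
uleide would need wynane and orbol (Rx 10), but wynane never forms.
No rule produces qilate, and it is not given.
dorate would need zinane and qilate (Rx 9), but qilate never forms.
None of the 5 are reached.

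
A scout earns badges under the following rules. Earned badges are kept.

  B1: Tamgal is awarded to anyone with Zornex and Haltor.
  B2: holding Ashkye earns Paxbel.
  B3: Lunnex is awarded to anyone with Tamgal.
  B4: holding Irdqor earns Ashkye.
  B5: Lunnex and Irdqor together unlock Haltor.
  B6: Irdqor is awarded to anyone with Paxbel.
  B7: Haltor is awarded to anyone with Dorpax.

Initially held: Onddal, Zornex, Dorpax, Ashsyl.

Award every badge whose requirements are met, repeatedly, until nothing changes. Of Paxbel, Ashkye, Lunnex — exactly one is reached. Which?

With Dorpax, Haltor is earned (B7).
With Zornex and Haltor, Tamgal is earned (B1).
With Tamgal, Lunnex is earned (B3).
Paxbel would need Ashkye (B2), but Ashkye is never earned. Ashkye would need Irdqor (B4), but Irdqor is never earned.

Lunnex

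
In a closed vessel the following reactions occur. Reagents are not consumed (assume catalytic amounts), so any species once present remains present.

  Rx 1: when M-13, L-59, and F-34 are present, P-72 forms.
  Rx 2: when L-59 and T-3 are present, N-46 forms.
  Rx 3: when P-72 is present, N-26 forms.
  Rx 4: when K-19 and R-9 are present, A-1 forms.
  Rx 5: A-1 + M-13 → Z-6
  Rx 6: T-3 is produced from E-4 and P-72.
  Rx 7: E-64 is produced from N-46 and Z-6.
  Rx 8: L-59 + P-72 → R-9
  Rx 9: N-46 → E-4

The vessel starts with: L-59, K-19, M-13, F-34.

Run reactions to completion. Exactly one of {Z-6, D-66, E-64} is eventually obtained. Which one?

Z-6

M-13, L-59, and F-34 present → P-72 forms (Rx 1).
L-59 and P-72 present → R-9 forms (Rx 8).
K-19 and R-9 present → A-1 forms (Rx 4).
A-1 and M-13 present → Z-6 forms (Rx 5).
No rule produces D-66, and it is not given. E-64 would need N-46 and Z-6 (Rx 7), but N-46 never forms.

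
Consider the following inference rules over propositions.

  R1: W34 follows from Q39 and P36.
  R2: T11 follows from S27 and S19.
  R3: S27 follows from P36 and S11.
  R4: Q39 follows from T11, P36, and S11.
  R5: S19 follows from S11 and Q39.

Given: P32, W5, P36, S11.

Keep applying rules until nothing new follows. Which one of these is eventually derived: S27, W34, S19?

S27

P36 and S11 hold, so S27 follows (R3).
W34 would need Q39 and P36 (R1), but Q39 is never established. S19 would need S11 and Q39 (R5), but Q39 is never established.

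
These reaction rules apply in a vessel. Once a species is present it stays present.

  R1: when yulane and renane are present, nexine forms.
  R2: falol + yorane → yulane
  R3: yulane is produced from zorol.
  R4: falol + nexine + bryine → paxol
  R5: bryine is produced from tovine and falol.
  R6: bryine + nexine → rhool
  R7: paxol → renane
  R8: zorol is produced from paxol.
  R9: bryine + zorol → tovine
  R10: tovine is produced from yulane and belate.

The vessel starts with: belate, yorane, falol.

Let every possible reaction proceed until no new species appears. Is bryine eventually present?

Yes

falol and yorane present → yulane forms (R2).
yulane and belate present → tovine forms (R10).
tovine and falol present → bryine forms (R5).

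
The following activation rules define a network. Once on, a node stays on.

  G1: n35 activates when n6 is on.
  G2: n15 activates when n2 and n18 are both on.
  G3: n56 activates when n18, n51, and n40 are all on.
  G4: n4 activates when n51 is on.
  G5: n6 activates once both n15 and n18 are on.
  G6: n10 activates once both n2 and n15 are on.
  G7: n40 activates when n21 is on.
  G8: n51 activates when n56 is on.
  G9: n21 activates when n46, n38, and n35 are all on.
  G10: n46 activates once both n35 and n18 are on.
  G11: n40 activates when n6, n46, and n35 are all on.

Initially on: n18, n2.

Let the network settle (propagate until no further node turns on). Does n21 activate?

n21 would need n46, n38, and n35 (G9), but n38 never turns on.

No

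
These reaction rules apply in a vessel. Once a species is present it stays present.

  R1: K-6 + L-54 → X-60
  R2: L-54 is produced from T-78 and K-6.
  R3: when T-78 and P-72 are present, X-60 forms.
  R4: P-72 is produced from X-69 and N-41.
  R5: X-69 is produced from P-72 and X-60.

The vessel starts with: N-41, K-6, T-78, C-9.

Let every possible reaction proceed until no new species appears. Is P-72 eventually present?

No

P-72 would need X-69 and N-41 (R4), but X-69 never forms.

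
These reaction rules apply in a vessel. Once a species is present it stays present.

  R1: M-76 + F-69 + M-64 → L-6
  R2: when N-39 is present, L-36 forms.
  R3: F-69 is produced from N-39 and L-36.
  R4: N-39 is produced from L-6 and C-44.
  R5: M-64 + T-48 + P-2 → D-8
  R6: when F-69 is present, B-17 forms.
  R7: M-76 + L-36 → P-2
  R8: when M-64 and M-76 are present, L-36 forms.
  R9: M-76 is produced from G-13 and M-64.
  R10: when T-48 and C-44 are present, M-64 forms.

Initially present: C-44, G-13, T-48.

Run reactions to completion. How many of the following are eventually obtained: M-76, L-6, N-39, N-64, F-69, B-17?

1

T-48 and C-44 present → M-64 forms (R10).
G-13 and M-64 present → M-76 forms (R9).
M-76: reached.
L-6 would need M-76, F-69, and M-64 (R1), but F-69 never forms.
N-39 would need L-6 and C-44 (R4), but L-6 never forms.
No rule produces N-64, and it is not given.
F-69 would need N-39 and L-36 (R3), but N-39 never forms.
B-17 would need F-69 (R6), but F-69 never forms.
Reached: M-76 — 1 of the 6.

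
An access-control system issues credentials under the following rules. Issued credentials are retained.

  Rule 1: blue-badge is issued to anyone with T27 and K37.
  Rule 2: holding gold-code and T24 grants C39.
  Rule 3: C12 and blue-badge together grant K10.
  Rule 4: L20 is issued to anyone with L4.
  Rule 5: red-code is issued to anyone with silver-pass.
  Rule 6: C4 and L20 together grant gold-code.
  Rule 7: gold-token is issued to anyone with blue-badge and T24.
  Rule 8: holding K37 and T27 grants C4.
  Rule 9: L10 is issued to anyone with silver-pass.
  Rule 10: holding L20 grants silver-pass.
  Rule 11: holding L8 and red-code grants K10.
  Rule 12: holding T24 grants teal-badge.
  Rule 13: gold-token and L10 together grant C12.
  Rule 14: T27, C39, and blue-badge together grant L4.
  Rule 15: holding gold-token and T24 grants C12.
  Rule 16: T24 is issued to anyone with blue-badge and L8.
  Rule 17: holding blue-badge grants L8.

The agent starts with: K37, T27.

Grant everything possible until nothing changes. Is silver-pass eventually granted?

silver-pass would need L20 (Rule 10), but L20 is never granted.

No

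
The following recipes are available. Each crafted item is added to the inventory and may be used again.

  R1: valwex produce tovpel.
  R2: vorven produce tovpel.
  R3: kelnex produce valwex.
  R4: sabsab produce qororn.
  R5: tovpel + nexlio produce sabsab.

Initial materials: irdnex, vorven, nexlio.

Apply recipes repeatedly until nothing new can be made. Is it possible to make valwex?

valwex would need kelnex (R3), but kelnex is never obtained.

No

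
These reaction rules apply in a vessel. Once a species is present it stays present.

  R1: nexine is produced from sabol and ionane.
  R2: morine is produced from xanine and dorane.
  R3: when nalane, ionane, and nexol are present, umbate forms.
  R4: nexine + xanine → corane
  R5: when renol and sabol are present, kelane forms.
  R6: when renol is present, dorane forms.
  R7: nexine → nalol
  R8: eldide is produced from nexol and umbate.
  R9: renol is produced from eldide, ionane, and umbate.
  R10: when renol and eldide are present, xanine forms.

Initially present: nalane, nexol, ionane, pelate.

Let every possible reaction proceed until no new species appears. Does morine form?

nalane, ionane, and nexol present → umbate forms (R3).
nexol and umbate present → eldide forms (R8).
eldide, ionane, and umbate present → renol forms (R9).
renol present → dorane forms (R6).
renol and eldide present → xanine forms (R10).
xanine and dorane present → morine forms (R2).

Yes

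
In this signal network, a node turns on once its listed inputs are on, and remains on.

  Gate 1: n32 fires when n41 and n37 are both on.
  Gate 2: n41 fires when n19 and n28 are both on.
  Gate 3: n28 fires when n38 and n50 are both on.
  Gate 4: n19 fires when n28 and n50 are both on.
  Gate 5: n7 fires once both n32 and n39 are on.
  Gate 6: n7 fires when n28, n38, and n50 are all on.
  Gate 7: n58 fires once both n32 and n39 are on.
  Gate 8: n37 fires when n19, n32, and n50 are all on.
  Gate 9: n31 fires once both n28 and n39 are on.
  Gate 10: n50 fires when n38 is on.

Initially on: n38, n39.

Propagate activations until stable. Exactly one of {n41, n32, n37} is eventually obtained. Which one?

n41

Gate 10: n38 on → n50 on.
Gate 3: n38 and n50 on → n28 on.
n28 and n50 are on, so n19 fires (Gate 4).
n19 and n28 are on, so n41 fires (Gate 2).
n32 would need n41 and n37 (Gate 1), but n37 never turns on. n37 would need n19, n32, and n50 (Gate 8), but n32 never turns on.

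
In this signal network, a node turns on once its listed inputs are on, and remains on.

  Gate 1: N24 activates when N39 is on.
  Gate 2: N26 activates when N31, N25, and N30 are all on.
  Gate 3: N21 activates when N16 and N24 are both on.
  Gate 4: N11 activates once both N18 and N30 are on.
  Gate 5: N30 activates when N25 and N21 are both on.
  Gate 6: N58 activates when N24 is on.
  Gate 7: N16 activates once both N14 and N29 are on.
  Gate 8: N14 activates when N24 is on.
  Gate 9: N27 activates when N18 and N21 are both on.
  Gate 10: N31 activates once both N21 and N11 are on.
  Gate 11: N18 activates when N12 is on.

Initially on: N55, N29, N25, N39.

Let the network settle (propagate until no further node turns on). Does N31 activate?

N31 would need N21 and N11 (Gate 10), but N11 never turns on.

No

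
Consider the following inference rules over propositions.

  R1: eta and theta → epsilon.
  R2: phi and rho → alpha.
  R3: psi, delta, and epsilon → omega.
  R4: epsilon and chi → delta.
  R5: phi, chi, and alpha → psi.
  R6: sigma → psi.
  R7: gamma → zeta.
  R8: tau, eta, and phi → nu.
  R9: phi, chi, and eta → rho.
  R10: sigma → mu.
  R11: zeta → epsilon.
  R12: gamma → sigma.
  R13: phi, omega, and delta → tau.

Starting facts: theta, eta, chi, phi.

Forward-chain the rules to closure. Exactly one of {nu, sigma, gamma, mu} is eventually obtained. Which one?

nu

phi, chi, and eta hold, so rho follows (R9).
From eta and theta, R1 gives epsilon.
phi and rho hold, so alpha follows (R2).
From epsilon and chi, R4 gives delta.
phi, chi, and alpha hold, so psi follows (R5).
psi, delta, and epsilon hold, so omega follows (R3).
From phi, omega, and delta, R13 gives tau.
From tau, eta, and phi, R8 gives nu.
mu would need sigma (R10), but sigma is never established. No rule produces gamma, and it is not given. sigma would need gamma (R12), but gamma is never established.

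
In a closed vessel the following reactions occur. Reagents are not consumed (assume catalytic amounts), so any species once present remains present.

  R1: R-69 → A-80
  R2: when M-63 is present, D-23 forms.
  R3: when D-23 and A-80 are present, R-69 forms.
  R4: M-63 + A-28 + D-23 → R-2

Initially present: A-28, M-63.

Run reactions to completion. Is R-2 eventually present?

Yes

M-63 present → D-23 forms (R2).
M-63, A-28, and D-23 present → R-2 forms (R4).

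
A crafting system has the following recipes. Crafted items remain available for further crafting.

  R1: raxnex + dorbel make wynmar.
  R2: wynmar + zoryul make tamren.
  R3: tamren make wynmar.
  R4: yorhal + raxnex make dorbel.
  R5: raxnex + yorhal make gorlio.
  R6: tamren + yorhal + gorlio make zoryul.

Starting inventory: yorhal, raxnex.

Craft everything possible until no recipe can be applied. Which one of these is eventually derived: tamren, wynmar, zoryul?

wynmar

yorhal + raxnex → dorbel (R4).
Using R1, raxnex and dorbel make wynmar.
zoryul would need tamren, yorhal, and gorlio (R6), but tamren is never obtained. tamren would need wynmar and zoryul (R2), but zoryul is never obtained.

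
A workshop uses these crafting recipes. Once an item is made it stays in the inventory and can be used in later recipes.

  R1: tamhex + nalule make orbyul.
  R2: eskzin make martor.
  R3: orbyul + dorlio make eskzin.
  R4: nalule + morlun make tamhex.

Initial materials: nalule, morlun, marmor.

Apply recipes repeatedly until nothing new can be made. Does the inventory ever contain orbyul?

nalule + morlun → tamhex (R4).
tamhex + nalule → orbyul (R1).

Yes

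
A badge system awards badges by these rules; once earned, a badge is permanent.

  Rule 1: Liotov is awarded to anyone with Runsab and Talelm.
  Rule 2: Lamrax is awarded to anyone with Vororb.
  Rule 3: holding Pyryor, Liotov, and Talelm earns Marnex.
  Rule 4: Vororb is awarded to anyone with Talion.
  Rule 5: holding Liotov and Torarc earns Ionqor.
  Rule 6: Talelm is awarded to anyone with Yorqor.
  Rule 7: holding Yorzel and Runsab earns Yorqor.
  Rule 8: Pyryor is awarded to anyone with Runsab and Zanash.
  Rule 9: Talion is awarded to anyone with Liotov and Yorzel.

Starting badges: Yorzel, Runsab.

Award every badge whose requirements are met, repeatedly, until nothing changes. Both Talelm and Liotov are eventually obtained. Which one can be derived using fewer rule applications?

Talelm

Talelm: With Yorzel and Runsab, Yorqor is earned (Rule 7). With Yorqor, Talelm is earned (Rule 6). [2 rule applications]
Liotov: With Yorzel and Runsab, Yorqor is earned (Rule 7). With Yorqor, Talelm is earned (Rule 6). With Runsab and Talelm, Liotov is earned (Rule 1). [3 rule applications]
Talelm needs fewer.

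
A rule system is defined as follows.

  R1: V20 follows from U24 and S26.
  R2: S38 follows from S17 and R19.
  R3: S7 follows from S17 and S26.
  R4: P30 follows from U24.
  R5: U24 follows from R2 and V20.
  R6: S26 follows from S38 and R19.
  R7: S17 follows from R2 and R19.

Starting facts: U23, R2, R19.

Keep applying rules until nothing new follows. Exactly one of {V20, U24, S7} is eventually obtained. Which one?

S7

R2 and R19 hold, so S17 follows (R7).
From S17 and R19, R2 gives S38.
From S38 and R19, R6 gives S26.
S17 and S26 hold, so S7 follows (R3).
V20 would need U24 and S26 (R1), but U24 is never established. U24 would need R2 and V20 (R5), but V20 is never established.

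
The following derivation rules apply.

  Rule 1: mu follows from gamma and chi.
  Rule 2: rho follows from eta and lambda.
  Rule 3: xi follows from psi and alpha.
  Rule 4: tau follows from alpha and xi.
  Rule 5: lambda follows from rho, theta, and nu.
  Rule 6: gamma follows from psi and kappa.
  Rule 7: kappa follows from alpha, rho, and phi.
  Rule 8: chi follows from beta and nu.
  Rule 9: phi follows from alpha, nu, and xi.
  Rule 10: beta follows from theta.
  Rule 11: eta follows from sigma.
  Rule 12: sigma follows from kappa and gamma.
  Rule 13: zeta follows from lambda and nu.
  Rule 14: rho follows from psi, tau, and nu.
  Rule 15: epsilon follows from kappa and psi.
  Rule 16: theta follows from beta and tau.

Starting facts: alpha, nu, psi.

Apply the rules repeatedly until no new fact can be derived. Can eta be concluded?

psi and alpha hold, so xi follows (Rule 3).
alpha and xi hold, so tau follows (Rule 4).
From alpha, nu, and xi, Rule 9 gives phi.
psi, tau, and nu hold, so rho follows (Rule 14).
alpha, rho, and phi hold, so kappa follows (Rule 7).
From psi and kappa, Rule 6 gives gamma.
From kappa and gamma, Rule 12 gives sigma.
From sigma, Rule 11 gives eta.

Yes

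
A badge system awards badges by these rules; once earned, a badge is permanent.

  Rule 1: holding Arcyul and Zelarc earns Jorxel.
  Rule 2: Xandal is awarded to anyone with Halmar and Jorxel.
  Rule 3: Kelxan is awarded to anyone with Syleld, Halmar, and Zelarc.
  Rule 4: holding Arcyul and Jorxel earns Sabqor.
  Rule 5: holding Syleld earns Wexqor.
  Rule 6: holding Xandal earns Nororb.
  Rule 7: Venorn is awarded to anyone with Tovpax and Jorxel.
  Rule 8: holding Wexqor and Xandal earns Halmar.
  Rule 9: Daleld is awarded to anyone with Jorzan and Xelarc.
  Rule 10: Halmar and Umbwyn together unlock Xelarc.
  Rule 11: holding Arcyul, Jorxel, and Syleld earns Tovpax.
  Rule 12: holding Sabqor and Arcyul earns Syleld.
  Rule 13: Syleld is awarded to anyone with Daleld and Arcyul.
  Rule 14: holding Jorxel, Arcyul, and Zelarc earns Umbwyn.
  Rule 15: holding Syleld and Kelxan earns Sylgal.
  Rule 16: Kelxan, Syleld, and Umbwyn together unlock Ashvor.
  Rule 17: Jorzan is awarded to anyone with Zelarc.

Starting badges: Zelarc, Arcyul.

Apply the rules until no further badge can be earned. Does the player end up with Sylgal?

Sylgal would need Syleld and Kelxan (Rule 15), but Kelxan is never earned.

No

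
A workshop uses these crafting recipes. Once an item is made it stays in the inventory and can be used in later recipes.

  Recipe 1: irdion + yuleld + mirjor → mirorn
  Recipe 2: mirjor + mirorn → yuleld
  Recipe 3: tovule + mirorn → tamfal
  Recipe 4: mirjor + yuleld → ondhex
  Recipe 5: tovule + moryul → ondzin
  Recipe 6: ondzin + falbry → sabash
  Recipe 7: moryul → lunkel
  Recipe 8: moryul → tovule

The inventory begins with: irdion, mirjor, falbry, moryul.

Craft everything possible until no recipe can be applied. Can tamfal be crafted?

tamfal would need tovule and mirorn (Recipe 3), but mirorn is never obtained.

No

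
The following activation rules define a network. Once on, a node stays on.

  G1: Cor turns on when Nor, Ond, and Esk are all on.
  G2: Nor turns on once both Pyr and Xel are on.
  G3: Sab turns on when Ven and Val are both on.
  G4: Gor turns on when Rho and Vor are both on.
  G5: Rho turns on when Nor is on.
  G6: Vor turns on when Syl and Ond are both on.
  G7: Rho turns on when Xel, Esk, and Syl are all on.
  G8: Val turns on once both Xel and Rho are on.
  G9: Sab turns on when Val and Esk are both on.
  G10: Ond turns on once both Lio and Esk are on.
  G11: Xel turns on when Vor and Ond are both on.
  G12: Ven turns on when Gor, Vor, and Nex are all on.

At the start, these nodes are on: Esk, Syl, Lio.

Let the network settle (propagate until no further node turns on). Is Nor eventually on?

Nor would need Pyr and Xel (G2), but Pyr never turns on.

No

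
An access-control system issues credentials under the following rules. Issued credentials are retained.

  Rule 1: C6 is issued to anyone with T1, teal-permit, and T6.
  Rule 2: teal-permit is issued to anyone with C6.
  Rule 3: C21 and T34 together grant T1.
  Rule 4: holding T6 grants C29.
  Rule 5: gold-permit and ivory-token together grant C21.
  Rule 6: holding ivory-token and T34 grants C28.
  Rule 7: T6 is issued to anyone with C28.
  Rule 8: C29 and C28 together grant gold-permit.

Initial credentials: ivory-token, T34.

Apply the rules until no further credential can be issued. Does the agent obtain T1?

Yes

Holding ivory-token and T34 grants C28 (Rule 6).
Holding C28 grants T6 (Rule 7).
Holding T6 grants C29 (Rule 4).
Holding C29 and C28 grants gold-permit (Rule 8).
Holding gold-permit and ivory-token grants C21 (Rule 5).
Holding C21 and T34 grants T1 (Rule 3).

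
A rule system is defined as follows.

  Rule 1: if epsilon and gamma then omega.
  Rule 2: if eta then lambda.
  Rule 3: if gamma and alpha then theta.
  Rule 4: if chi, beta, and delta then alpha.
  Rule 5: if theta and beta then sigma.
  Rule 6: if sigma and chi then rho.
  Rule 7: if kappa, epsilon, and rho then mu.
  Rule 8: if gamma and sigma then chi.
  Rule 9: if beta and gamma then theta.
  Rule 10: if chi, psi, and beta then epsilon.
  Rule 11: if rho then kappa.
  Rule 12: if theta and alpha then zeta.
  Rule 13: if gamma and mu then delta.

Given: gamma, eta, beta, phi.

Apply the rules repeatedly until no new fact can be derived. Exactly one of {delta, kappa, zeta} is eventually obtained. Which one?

kappa

From beta and gamma, Rule 9 gives theta.
theta and beta hold, so sigma follows (Rule 5).
gamma and sigma hold, so chi follows (Rule 8).
From sigma and chi, Rule 6 gives rho.
From rho, Rule 11 gives kappa.
zeta would need theta and alpha (Rule 12), but alpha is never established. delta would need gamma and mu (Rule 13), but mu is never established.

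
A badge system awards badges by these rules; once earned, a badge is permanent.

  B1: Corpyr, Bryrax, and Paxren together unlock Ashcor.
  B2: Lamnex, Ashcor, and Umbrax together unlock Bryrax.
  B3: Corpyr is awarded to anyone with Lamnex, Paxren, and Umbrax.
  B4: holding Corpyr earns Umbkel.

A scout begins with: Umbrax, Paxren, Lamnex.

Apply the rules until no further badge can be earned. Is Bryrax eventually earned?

No

Bryrax would need Lamnex, Ashcor, and Umbrax (B2), but Ashcor is never earned.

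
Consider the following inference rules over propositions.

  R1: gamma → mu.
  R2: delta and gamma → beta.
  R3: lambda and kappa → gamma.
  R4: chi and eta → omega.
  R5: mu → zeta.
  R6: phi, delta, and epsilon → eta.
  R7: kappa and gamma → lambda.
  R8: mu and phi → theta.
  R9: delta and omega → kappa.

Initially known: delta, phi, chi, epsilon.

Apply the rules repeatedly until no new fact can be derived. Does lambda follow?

No

lambda would need kappa and gamma (R7), but gamma is never established.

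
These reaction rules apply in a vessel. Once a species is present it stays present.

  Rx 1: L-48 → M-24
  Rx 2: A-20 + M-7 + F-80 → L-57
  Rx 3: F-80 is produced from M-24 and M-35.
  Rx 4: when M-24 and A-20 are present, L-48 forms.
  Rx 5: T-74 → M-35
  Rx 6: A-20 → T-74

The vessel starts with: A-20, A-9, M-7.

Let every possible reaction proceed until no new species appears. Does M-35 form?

Yes

A-20 present → T-74 forms (Rx 6).
T-74 present → M-35 forms (Rx 5).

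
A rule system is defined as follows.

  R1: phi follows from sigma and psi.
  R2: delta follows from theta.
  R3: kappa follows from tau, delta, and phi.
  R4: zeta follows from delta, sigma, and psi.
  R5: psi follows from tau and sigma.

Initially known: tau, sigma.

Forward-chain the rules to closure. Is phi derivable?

Yes

tau and sigma hold, so psi follows (R5).
sigma and psi hold, so phi follows (R1).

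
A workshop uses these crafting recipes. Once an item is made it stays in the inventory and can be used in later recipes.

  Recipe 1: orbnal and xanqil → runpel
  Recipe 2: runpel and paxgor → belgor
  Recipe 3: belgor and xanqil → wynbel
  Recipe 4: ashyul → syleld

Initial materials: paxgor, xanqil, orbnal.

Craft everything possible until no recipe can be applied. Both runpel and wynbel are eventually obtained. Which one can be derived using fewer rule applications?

runpel: Using Recipe 1, orbnal and xanqil make runpel. [1 rule application]
wynbel: orbnal and xanqil → runpel (Recipe 1). Using Recipe 2, runpel and paxgor make belgor. belgor and xanqil → wynbel (Recipe 3). [3 rule applications]
runpel needs fewer.

runpel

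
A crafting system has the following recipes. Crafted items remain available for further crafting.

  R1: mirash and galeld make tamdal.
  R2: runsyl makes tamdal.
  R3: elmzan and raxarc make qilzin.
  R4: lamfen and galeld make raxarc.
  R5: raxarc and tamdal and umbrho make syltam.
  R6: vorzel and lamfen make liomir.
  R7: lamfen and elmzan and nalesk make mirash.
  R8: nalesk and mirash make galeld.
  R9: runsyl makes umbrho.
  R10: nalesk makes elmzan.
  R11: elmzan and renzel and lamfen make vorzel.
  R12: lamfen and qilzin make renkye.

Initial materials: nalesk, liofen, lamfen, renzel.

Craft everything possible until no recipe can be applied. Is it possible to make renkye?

Using R10, nalesk makes elmzan.
lamfen and elmzan and nalesk → mirash (R7).
nalesk and mirash → galeld (R8).
Using R4, lamfen and galeld make raxarc.
Using R3, elmzan and raxarc make qilzin.
Using R12, lamfen and qilzin make renkye.

Yes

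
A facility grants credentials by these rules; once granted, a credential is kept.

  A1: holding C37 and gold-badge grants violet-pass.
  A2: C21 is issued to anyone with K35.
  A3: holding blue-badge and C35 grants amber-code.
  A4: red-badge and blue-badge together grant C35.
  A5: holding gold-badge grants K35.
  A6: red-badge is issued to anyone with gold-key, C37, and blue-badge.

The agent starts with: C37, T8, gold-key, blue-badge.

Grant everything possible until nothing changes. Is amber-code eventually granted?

Holding gold-key, C37, and blue-badge grants red-badge (A6).
Holding red-badge and blue-badge grants C35 (A4).
Holding blue-badge and C35 grants amber-code (A3).

Yes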